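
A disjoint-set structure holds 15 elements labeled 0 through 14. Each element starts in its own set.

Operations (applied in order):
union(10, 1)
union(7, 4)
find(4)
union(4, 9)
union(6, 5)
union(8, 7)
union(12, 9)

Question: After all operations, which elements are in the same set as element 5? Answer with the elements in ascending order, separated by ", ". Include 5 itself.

Step 1: union(10, 1) -> merged; set of 10 now {1, 10}
Step 2: union(7, 4) -> merged; set of 7 now {4, 7}
Step 3: find(4) -> no change; set of 4 is {4, 7}
Step 4: union(4, 9) -> merged; set of 4 now {4, 7, 9}
Step 5: union(6, 5) -> merged; set of 6 now {5, 6}
Step 6: union(8, 7) -> merged; set of 8 now {4, 7, 8, 9}
Step 7: union(12, 9) -> merged; set of 12 now {4, 7, 8, 9, 12}
Component of 5: {5, 6}

Answer: 5, 6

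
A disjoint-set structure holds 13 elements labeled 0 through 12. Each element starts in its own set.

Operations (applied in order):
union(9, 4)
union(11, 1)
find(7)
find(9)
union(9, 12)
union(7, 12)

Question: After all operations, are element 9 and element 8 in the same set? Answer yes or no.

Step 1: union(9, 4) -> merged; set of 9 now {4, 9}
Step 2: union(11, 1) -> merged; set of 11 now {1, 11}
Step 3: find(7) -> no change; set of 7 is {7}
Step 4: find(9) -> no change; set of 9 is {4, 9}
Step 5: union(9, 12) -> merged; set of 9 now {4, 9, 12}
Step 6: union(7, 12) -> merged; set of 7 now {4, 7, 9, 12}
Set of 9: {4, 7, 9, 12}; 8 is not a member.

Answer: no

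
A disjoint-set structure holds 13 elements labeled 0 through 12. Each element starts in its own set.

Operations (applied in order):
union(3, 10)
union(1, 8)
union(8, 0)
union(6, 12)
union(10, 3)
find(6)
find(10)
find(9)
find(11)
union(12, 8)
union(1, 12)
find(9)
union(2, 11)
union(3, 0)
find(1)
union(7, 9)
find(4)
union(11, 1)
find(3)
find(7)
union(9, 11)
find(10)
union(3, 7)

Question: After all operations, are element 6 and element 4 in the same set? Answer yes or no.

Answer: no

Derivation:
Step 1: union(3, 10) -> merged; set of 3 now {3, 10}
Step 2: union(1, 8) -> merged; set of 1 now {1, 8}
Step 3: union(8, 0) -> merged; set of 8 now {0, 1, 8}
Step 4: union(6, 12) -> merged; set of 6 now {6, 12}
Step 5: union(10, 3) -> already same set; set of 10 now {3, 10}
Step 6: find(6) -> no change; set of 6 is {6, 12}
Step 7: find(10) -> no change; set of 10 is {3, 10}
Step 8: find(9) -> no change; set of 9 is {9}
Step 9: find(11) -> no change; set of 11 is {11}
Step 10: union(12, 8) -> merged; set of 12 now {0, 1, 6, 8, 12}
Step 11: union(1, 12) -> already same set; set of 1 now {0, 1, 6, 8, 12}
Step 12: find(9) -> no change; set of 9 is {9}
Step 13: union(2, 11) -> merged; set of 2 now {2, 11}
Step 14: union(3, 0) -> merged; set of 3 now {0, 1, 3, 6, 8, 10, 12}
Step 15: find(1) -> no change; set of 1 is {0, 1, 3, 6, 8, 10, 12}
Step 16: union(7, 9) -> merged; set of 7 now {7, 9}
Step 17: find(4) -> no change; set of 4 is {4}
Step 18: union(11, 1) -> merged; set of 11 now {0, 1, 2, 3, 6, 8, 10, 11, 12}
Step 19: find(3) -> no change; set of 3 is {0, 1, 2, 3, 6, 8, 10, 11, 12}
Step 20: find(7) -> no change; set of 7 is {7, 9}
Step 21: union(9, 11) -> merged; set of 9 now {0, 1, 2, 3, 6, 7, 8, 9, 10, 11, 12}
Step 22: find(10) -> no change; set of 10 is {0, 1, 2, 3, 6, 7, 8, 9, 10, 11, 12}
Step 23: union(3, 7) -> already same set; set of 3 now {0, 1, 2, 3, 6, 7, 8, 9, 10, 11, 12}
Set of 6: {0, 1, 2, 3, 6, 7, 8, 9, 10, 11, 12}; 4 is not a member.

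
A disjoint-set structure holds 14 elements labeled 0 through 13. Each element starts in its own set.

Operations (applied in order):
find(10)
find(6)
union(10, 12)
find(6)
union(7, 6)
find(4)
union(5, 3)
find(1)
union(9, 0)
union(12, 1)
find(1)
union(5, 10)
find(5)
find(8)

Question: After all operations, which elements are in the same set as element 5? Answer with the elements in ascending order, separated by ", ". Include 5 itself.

Answer: 1, 3, 5, 10, 12

Derivation:
Step 1: find(10) -> no change; set of 10 is {10}
Step 2: find(6) -> no change; set of 6 is {6}
Step 3: union(10, 12) -> merged; set of 10 now {10, 12}
Step 4: find(6) -> no change; set of 6 is {6}
Step 5: union(7, 6) -> merged; set of 7 now {6, 7}
Step 6: find(4) -> no change; set of 4 is {4}
Step 7: union(5, 3) -> merged; set of 5 now {3, 5}
Step 8: find(1) -> no change; set of 1 is {1}
Step 9: union(9, 0) -> merged; set of 9 now {0, 9}
Step 10: union(12, 1) -> merged; set of 12 now {1, 10, 12}
Step 11: find(1) -> no change; set of 1 is {1, 10, 12}
Step 12: union(5, 10) -> merged; set of 5 now {1, 3, 5, 10, 12}
Step 13: find(5) -> no change; set of 5 is {1, 3, 5, 10, 12}
Step 14: find(8) -> no change; set of 8 is {8}
Component of 5: {1, 3, 5, 10, 12}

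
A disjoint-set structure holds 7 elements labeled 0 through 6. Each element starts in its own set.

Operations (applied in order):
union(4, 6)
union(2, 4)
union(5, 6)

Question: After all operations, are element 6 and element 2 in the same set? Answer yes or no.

Answer: yes

Derivation:
Step 1: union(4, 6) -> merged; set of 4 now {4, 6}
Step 2: union(2, 4) -> merged; set of 2 now {2, 4, 6}
Step 3: union(5, 6) -> merged; set of 5 now {2, 4, 5, 6}
Set of 6: {2, 4, 5, 6}; 2 is a member.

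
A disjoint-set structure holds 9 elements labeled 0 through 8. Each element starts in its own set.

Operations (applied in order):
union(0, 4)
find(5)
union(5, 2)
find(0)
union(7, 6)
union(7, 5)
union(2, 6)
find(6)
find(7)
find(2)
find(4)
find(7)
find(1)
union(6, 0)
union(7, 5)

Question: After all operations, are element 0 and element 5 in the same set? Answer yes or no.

Answer: yes

Derivation:
Step 1: union(0, 4) -> merged; set of 0 now {0, 4}
Step 2: find(5) -> no change; set of 5 is {5}
Step 3: union(5, 2) -> merged; set of 5 now {2, 5}
Step 4: find(0) -> no change; set of 0 is {0, 4}
Step 5: union(7, 6) -> merged; set of 7 now {6, 7}
Step 6: union(7, 5) -> merged; set of 7 now {2, 5, 6, 7}
Step 7: union(2, 6) -> already same set; set of 2 now {2, 5, 6, 7}
Step 8: find(6) -> no change; set of 6 is {2, 5, 6, 7}
Step 9: find(7) -> no change; set of 7 is {2, 5, 6, 7}
Step 10: find(2) -> no change; set of 2 is {2, 5, 6, 7}
Step 11: find(4) -> no change; set of 4 is {0, 4}
Step 12: find(7) -> no change; set of 7 is {2, 5, 6, 7}
Step 13: find(1) -> no change; set of 1 is {1}
Step 14: union(6, 0) -> merged; set of 6 now {0, 2, 4, 5, 6, 7}
Step 15: union(7, 5) -> already same set; set of 7 now {0, 2, 4, 5, 6, 7}
Set of 0: {0, 2, 4, 5, 6, 7}; 5 is a member.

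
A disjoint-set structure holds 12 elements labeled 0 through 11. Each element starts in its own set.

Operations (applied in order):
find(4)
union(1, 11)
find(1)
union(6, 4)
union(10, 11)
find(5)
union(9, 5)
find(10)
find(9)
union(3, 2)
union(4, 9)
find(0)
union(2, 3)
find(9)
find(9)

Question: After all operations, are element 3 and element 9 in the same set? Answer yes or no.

Answer: no

Derivation:
Step 1: find(4) -> no change; set of 4 is {4}
Step 2: union(1, 11) -> merged; set of 1 now {1, 11}
Step 3: find(1) -> no change; set of 1 is {1, 11}
Step 4: union(6, 4) -> merged; set of 6 now {4, 6}
Step 5: union(10, 11) -> merged; set of 10 now {1, 10, 11}
Step 6: find(5) -> no change; set of 5 is {5}
Step 7: union(9, 5) -> merged; set of 9 now {5, 9}
Step 8: find(10) -> no change; set of 10 is {1, 10, 11}
Step 9: find(9) -> no change; set of 9 is {5, 9}
Step 10: union(3, 2) -> merged; set of 3 now {2, 3}
Step 11: union(4, 9) -> merged; set of 4 now {4, 5, 6, 9}
Step 12: find(0) -> no change; set of 0 is {0}
Step 13: union(2, 3) -> already same set; set of 2 now {2, 3}
Step 14: find(9) -> no change; set of 9 is {4, 5, 6, 9}
Step 15: find(9) -> no change; set of 9 is {4, 5, 6, 9}
Set of 3: {2, 3}; 9 is not a member.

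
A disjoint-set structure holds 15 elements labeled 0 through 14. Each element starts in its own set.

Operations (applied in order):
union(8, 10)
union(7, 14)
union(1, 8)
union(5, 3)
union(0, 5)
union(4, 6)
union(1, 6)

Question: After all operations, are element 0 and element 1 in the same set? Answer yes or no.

Step 1: union(8, 10) -> merged; set of 8 now {8, 10}
Step 2: union(7, 14) -> merged; set of 7 now {7, 14}
Step 3: union(1, 8) -> merged; set of 1 now {1, 8, 10}
Step 4: union(5, 3) -> merged; set of 5 now {3, 5}
Step 5: union(0, 5) -> merged; set of 0 now {0, 3, 5}
Step 6: union(4, 6) -> merged; set of 4 now {4, 6}
Step 7: union(1, 6) -> merged; set of 1 now {1, 4, 6, 8, 10}
Set of 0: {0, 3, 5}; 1 is not a member.

Answer: no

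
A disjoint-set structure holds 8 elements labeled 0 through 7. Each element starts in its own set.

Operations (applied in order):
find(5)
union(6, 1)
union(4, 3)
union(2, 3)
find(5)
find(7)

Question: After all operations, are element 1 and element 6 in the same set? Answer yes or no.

Step 1: find(5) -> no change; set of 5 is {5}
Step 2: union(6, 1) -> merged; set of 6 now {1, 6}
Step 3: union(4, 3) -> merged; set of 4 now {3, 4}
Step 4: union(2, 3) -> merged; set of 2 now {2, 3, 4}
Step 5: find(5) -> no change; set of 5 is {5}
Step 6: find(7) -> no change; set of 7 is {7}
Set of 1: {1, 6}; 6 is a member.

Answer: yes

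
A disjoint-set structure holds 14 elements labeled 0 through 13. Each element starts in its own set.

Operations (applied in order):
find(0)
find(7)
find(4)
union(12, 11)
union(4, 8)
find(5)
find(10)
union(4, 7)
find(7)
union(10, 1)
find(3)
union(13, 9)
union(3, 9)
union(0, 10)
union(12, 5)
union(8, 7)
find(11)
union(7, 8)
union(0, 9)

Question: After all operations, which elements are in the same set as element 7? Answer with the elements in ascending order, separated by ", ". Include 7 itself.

Answer: 4, 7, 8

Derivation:
Step 1: find(0) -> no change; set of 0 is {0}
Step 2: find(7) -> no change; set of 7 is {7}
Step 3: find(4) -> no change; set of 4 is {4}
Step 4: union(12, 11) -> merged; set of 12 now {11, 12}
Step 5: union(4, 8) -> merged; set of 4 now {4, 8}
Step 6: find(5) -> no change; set of 5 is {5}
Step 7: find(10) -> no change; set of 10 is {10}
Step 8: union(4, 7) -> merged; set of 4 now {4, 7, 8}
Step 9: find(7) -> no change; set of 7 is {4, 7, 8}
Step 10: union(10, 1) -> merged; set of 10 now {1, 10}
Step 11: find(3) -> no change; set of 3 is {3}
Step 12: union(13, 9) -> merged; set of 13 now {9, 13}
Step 13: union(3, 9) -> merged; set of 3 now {3, 9, 13}
Step 14: union(0, 10) -> merged; set of 0 now {0, 1, 10}
Step 15: union(12, 5) -> merged; set of 12 now {5, 11, 12}
Step 16: union(8, 7) -> already same set; set of 8 now {4, 7, 8}
Step 17: find(11) -> no change; set of 11 is {5, 11, 12}
Step 18: union(7, 8) -> already same set; set of 7 now {4, 7, 8}
Step 19: union(0, 9) -> merged; set of 0 now {0, 1, 3, 9, 10, 13}
Component of 7: {4, 7, 8}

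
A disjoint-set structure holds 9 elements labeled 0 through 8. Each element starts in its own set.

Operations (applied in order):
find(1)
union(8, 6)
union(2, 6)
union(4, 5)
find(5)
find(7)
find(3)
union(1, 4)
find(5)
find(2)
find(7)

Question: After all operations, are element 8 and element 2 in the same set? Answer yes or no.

Answer: yes

Derivation:
Step 1: find(1) -> no change; set of 1 is {1}
Step 2: union(8, 6) -> merged; set of 8 now {6, 8}
Step 3: union(2, 6) -> merged; set of 2 now {2, 6, 8}
Step 4: union(4, 5) -> merged; set of 4 now {4, 5}
Step 5: find(5) -> no change; set of 5 is {4, 5}
Step 6: find(7) -> no change; set of 7 is {7}
Step 7: find(3) -> no change; set of 3 is {3}
Step 8: union(1, 4) -> merged; set of 1 now {1, 4, 5}
Step 9: find(5) -> no change; set of 5 is {1, 4, 5}
Step 10: find(2) -> no change; set of 2 is {2, 6, 8}
Step 11: find(7) -> no change; set of 7 is {7}
Set of 8: {2, 6, 8}; 2 is a member.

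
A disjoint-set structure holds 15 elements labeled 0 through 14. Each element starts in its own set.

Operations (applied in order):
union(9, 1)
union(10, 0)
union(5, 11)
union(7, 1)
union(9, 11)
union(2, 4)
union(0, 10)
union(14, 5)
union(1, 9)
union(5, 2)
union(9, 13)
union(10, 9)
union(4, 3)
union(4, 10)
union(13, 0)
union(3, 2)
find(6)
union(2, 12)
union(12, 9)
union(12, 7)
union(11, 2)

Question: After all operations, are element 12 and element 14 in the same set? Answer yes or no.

Step 1: union(9, 1) -> merged; set of 9 now {1, 9}
Step 2: union(10, 0) -> merged; set of 10 now {0, 10}
Step 3: union(5, 11) -> merged; set of 5 now {5, 11}
Step 4: union(7, 1) -> merged; set of 7 now {1, 7, 9}
Step 5: union(9, 11) -> merged; set of 9 now {1, 5, 7, 9, 11}
Step 6: union(2, 4) -> merged; set of 2 now {2, 4}
Step 7: union(0, 10) -> already same set; set of 0 now {0, 10}
Step 8: union(14, 5) -> merged; set of 14 now {1, 5, 7, 9, 11, 14}
Step 9: union(1, 9) -> already same set; set of 1 now {1, 5, 7, 9, 11, 14}
Step 10: union(5, 2) -> merged; set of 5 now {1, 2, 4, 5, 7, 9, 11, 14}
Step 11: union(9, 13) -> merged; set of 9 now {1, 2, 4, 5, 7, 9, 11, 13, 14}
Step 12: union(10, 9) -> merged; set of 10 now {0, 1, 2, 4, 5, 7, 9, 10, 11, 13, 14}
Step 13: union(4, 3) -> merged; set of 4 now {0, 1, 2, 3, 4, 5, 7, 9, 10, 11, 13, 14}
Step 14: union(4, 10) -> already same set; set of 4 now {0, 1, 2, 3, 4, 5, 7, 9, 10, 11, 13, 14}
Step 15: union(13, 0) -> already same set; set of 13 now {0, 1, 2, 3, 4, 5, 7, 9, 10, 11, 13, 14}
Step 16: union(3, 2) -> already same set; set of 3 now {0, 1, 2, 3, 4, 5, 7, 9, 10, 11, 13, 14}
Step 17: find(6) -> no change; set of 6 is {6}
Step 18: union(2, 12) -> merged; set of 2 now {0, 1, 2, 3, 4, 5, 7, 9, 10, 11, 12, 13, 14}
Step 19: union(12, 9) -> already same set; set of 12 now {0, 1, 2, 3, 4, 5, 7, 9, 10, 11, 12, 13, 14}
Step 20: union(12, 7) -> already same set; set of 12 now {0, 1, 2, 3, 4, 5, 7, 9, 10, 11, 12, 13, 14}
Step 21: union(11, 2) -> already same set; set of 11 now {0, 1, 2, 3, 4, 5, 7, 9, 10, 11, 12, 13, 14}
Set of 12: {0, 1, 2, 3, 4, 5, 7, 9, 10, 11, 12, 13, 14}; 14 is a member.

Answer: yes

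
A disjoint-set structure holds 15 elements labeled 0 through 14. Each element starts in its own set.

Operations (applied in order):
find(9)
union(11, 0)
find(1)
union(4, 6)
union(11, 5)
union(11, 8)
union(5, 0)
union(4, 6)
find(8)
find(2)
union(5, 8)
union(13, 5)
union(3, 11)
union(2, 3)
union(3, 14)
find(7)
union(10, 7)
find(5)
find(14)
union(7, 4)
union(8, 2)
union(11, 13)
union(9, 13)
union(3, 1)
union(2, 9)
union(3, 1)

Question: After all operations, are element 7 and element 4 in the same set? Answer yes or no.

Step 1: find(9) -> no change; set of 9 is {9}
Step 2: union(11, 0) -> merged; set of 11 now {0, 11}
Step 3: find(1) -> no change; set of 1 is {1}
Step 4: union(4, 6) -> merged; set of 4 now {4, 6}
Step 5: union(11, 5) -> merged; set of 11 now {0, 5, 11}
Step 6: union(11, 8) -> merged; set of 11 now {0, 5, 8, 11}
Step 7: union(5, 0) -> already same set; set of 5 now {0, 5, 8, 11}
Step 8: union(4, 6) -> already same set; set of 4 now {4, 6}
Step 9: find(8) -> no change; set of 8 is {0, 5, 8, 11}
Step 10: find(2) -> no change; set of 2 is {2}
Step 11: union(5, 8) -> already same set; set of 5 now {0, 5, 8, 11}
Step 12: union(13, 5) -> merged; set of 13 now {0, 5, 8, 11, 13}
Step 13: union(3, 11) -> merged; set of 3 now {0, 3, 5, 8, 11, 13}
Step 14: union(2, 3) -> merged; set of 2 now {0, 2, 3, 5, 8, 11, 13}
Step 15: union(3, 14) -> merged; set of 3 now {0, 2, 3, 5, 8, 11, 13, 14}
Step 16: find(7) -> no change; set of 7 is {7}
Step 17: union(10, 7) -> merged; set of 10 now {7, 10}
Step 18: find(5) -> no change; set of 5 is {0, 2, 3, 5, 8, 11, 13, 14}
Step 19: find(14) -> no change; set of 14 is {0, 2, 3, 5, 8, 11, 13, 14}
Step 20: union(7, 4) -> merged; set of 7 now {4, 6, 7, 10}
Step 21: union(8, 2) -> already same set; set of 8 now {0, 2, 3, 5, 8, 11, 13, 14}
Step 22: union(11, 13) -> already same set; set of 11 now {0, 2, 3, 5, 8, 11, 13, 14}
Step 23: union(9, 13) -> merged; set of 9 now {0, 2, 3, 5, 8, 9, 11, 13, 14}
Step 24: union(3, 1) -> merged; set of 3 now {0, 1, 2, 3, 5, 8, 9, 11, 13, 14}
Step 25: union(2, 9) -> already same set; set of 2 now {0, 1, 2, 3, 5, 8, 9, 11, 13, 14}
Step 26: union(3, 1) -> already same set; set of 3 now {0, 1, 2, 3, 5, 8, 9, 11, 13, 14}
Set of 7: {4, 6, 7, 10}; 4 is a member.

Answer: yes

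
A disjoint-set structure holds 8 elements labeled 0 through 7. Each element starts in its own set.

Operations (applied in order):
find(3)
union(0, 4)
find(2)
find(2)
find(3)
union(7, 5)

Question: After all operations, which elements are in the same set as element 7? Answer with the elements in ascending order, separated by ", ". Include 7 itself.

Answer: 5, 7

Derivation:
Step 1: find(3) -> no change; set of 3 is {3}
Step 2: union(0, 4) -> merged; set of 0 now {0, 4}
Step 3: find(2) -> no change; set of 2 is {2}
Step 4: find(2) -> no change; set of 2 is {2}
Step 5: find(3) -> no change; set of 3 is {3}
Step 6: union(7, 5) -> merged; set of 7 now {5, 7}
Component of 7: {5, 7}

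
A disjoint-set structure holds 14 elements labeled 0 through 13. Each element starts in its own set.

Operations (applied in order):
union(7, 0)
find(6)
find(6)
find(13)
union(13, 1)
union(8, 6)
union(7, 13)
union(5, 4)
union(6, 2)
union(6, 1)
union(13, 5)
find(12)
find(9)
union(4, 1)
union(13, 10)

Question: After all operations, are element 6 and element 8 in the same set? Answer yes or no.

Answer: yes

Derivation:
Step 1: union(7, 0) -> merged; set of 7 now {0, 7}
Step 2: find(6) -> no change; set of 6 is {6}
Step 3: find(6) -> no change; set of 6 is {6}
Step 4: find(13) -> no change; set of 13 is {13}
Step 5: union(13, 1) -> merged; set of 13 now {1, 13}
Step 6: union(8, 6) -> merged; set of 8 now {6, 8}
Step 7: union(7, 13) -> merged; set of 7 now {0, 1, 7, 13}
Step 8: union(5, 4) -> merged; set of 5 now {4, 5}
Step 9: union(6, 2) -> merged; set of 6 now {2, 6, 8}
Step 10: union(6, 1) -> merged; set of 6 now {0, 1, 2, 6, 7, 8, 13}
Step 11: union(13, 5) -> merged; set of 13 now {0, 1, 2, 4, 5, 6, 7, 8, 13}
Step 12: find(12) -> no change; set of 12 is {12}
Step 13: find(9) -> no change; set of 9 is {9}
Step 14: union(4, 1) -> already same set; set of 4 now {0, 1, 2, 4, 5, 6, 7, 8, 13}
Step 15: union(13, 10) -> merged; set of 13 now {0, 1, 2, 4, 5, 6, 7, 8, 10, 13}
Set of 6: {0, 1, 2, 4, 5, 6, 7, 8, 10, 13}; 8 is a member.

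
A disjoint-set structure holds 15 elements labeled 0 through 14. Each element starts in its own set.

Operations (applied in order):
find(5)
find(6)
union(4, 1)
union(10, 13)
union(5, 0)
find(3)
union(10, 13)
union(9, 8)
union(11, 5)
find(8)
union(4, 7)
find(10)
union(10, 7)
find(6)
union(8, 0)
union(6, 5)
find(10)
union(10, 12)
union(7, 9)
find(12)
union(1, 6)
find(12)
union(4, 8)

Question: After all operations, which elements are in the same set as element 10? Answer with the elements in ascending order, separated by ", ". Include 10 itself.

Answer: 0, 1, 4, 5, 6, 7, 8, 9, 10, 11, 12, 13

Derivation:
Step 1: find(5) -> no change; set of 5 is {5}
Step 2: find(6) -> no change; set of 6 is {6}
Step 3: union(4, 1) -> merged; set of 4 now {1, 4}
Step 4: union(10, 13) -> merged; set of 10 now {10, 13}
Step 5: union(5, 0) -> merged; set of 5 now {0, 5}
Step 6: find(3) -> no change; set of 3 is {3}
Step 7: union(10, 13) -> already same set; set of 10 now {10, 13}
Step 8: union(9, 8) -> merged; set of 9 now {8, 9}
Step 9: union(11, 5) -> merged; set of 11 now {0, 5, 11}
Step 10: find(8) -> no change; set of 8 is {8, 9}
Step 11: union(4, 7) -> merged; set of 4 now {1, 4, 7}
Step 12: find(10) -> no change; set of 10 is {10, 13}
Step 13: union(10, 7) -> merged; set of 10 now {1, 4, 7, 10, 13}
Step 14: find(6) -> no change; set of 6 is {6}
Step 15: union(8, 0) -> merged; set of 8 now {0, 5, 8, 9, 11}
Step 16: union(6, 5) -> merged; set of 6 now {0, 5, 6, 8, 9, 11}
Step 17: find(10) -> no change; set of 10 is {1, 4, 7, 10, 13}
Step 18: union(10, 12) -> merged; set of 10 now {1, 4, 7, 10, 12, 13}
Step 19: union(7, 9) -> merged; set of 7 now {0, 1, 4, 5, 6, 7, 8, 9, 10, 11, 12, 13}
Step 20: find(12) -> no change; set of 12 is {0, 1, 4, 5, 6, 7, 8, 9, 10, 11, 12, 13}
Step 21: union(1, 6) -> already same set; set of 1 now {0, 1, 4, 5, 6, 7, 8, 9, 10, 11, 12, 13}
Step 22: find(12) -> no change; set of 12 is {0, 1, 4, 5, 6, 7, 8, 9, 10, 11, 12, 13}
Step 23: union(4, 8) -> already same set; set of 4 now {0, 1, 4, 5, 6, 7, 8, 9, 10, 11, 12, 13}
Component of 10: {0, 1, 4, 5, 6, 7, 8, 9, 10, 11, 12, 13}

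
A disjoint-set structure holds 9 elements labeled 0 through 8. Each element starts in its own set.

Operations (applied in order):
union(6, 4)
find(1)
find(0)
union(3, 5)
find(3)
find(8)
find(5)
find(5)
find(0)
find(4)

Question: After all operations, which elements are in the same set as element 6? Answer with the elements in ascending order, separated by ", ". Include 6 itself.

Step 1: union(6, 4) -> merged; set of 6 now {4, 6}
Step 2: find(1) -> no change; set of 1 is {1}
Step 3: find(0) -> no change; set of 0 is {0}
Step 4: union(3, 5) -> merged; set of 3 now {3, 5}
Step 5: find(3) -> no change; set of 3 is {3, 5}
Step 6: find(8) -> no change; set of 8 is {8}
Step 7: find(5) -> no change; set of 5 is {3, 5}
Step 8: find(5) -> no change; set of 5 is {3, 5}
Step 9: find(0) -> no change; set of 0 is {0}
Step 10: find(4) -> no change; set of 4 is {4, 6}
Component of 6: {4, 6}

Answer: 4, 6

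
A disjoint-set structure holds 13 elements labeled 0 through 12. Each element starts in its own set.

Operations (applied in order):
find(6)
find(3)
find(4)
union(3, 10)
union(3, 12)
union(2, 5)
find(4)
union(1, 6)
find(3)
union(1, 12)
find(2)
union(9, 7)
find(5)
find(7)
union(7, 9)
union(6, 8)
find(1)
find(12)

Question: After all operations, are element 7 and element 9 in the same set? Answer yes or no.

Step 1: find(6) -> no change; set of 6 is {6}
Step 2: find(3) -> no change; set of 3 is {3}
Step 3: find(4) -> no change; set of 4 is {4}
Step 4: union(3, 10) -> merged; set of 3 now {3, 10}
Step 5: union(3, 12) -> merged; set of 3 now {3, 10, 12}
Step 6: union(2, 5) -> merged; set of 2 now {2, 5}
Step 7: find(4) -> no change; set of 4 is {4}
Step 8: union(1, 6) -> merged; set of 1 now {1, 6}
Step 9: find(3) -> no change; set of 3 is {3, 10, 12}
Step 10: union(1, 12) -> merged; set of 1 now {1, 3, 6, 10, 12}
Step 11: find(2) -> no change; set of 2 is {2, 5}
Step 12: union(9, 7) -> merged; set of 9 now {7, 9}
Step 13: find(5) -> no change; set of 5 is {2, 5}
Step 14: find(7) -> no change; set of 7 is {7, 9}
Step 15: union(7, 9) -> already same set; set of 7 now {7, 9}
Step 16: union(6, 8) -> merged; set of 6 now {1, 3, 6, 8, 10, 12}
Step 17: find(1) -> no change; set of 1 is {1, 3, 6, 8, 10, 12}
Step 18: find(12) -> no change; set of 12 is {1, 3, 6, 8, 10, 12}
Set of 7: {7, 9}; 9 is a member.

Answer: yes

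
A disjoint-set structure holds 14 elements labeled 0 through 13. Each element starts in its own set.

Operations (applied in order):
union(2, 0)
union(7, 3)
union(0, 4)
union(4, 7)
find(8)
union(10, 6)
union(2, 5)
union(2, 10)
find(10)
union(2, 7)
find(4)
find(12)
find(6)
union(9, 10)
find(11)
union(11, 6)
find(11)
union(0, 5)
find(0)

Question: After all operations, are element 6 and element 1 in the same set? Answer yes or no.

Step 1: union(2, 0) -> merged; set of 2 now {0, 2}
Step 2: union(7, 3) -> merged; set of 7 now {3, 7}
Step 3: union(0, 4) -> merged; set of 0 now {0, 2, 4}
Step 4: union(4, 7) -> merged; set of 4 now {0, 2, 3, 4, 7}
Step 5: find(8) -> no change; set of 8 is {8}
Step 6: union(10, 6) -> merged; set of 10 now {6, 10}
Step 7: union(2, 5) -> merged; set of 2 now {0, 2, 3, 4, 5, 7}
Step 8: union(2, 10) -> merged; set of 2 now {0, 2, 3, 4, 5, 6, 7, 10}
Step 9: find(10) -> no change; set of 10 is {0, 2, 3, 4, 5, 6, 7, 10}
Step 10: union(2, 7) -> already same set; set of 2 now {0, 2, 3, 4, 5, 6, 7, 10}
Step 11: find(4) -> no change; set of 4 is {0, 2, 3, 4, 5, 6, 7, 10}
Step 12: find(12) -> no change; set of 12 is {12}
Step 13: find(6) -> no change; set of 6 is {0, 2, 3, 4, 5, 6, 7, 10}
Step 14: union(9, 10) -> merged; set of 9 now {0, 2, 3, 4, 5, 6, 7, 9, 10}
Step 15: find(11) -> no change; set of 11 is {11}
Step 16: union(11, 6) -> merged; set of 11 now {0, 2, 3, 4, 5, 6, 7, 9, 10, 11}
Step 17: find(11) -> no change; set of 11 is {0, 2, 3, 4, 5, 6, 7, 9, 10, 11}
Step 18: union(0, 5) -> already same set; set of 0 now {0, 2, 3, 4, 5, 6, 7, 9, 10, 11}
Step 19: find(0) -> no change; set of 0 is {0, 2, 3, 4, 5, 6, 7, 9, 10, 11}
Set of 6: {0, 2, 3, 4, 5, 6, 7, 9, 10, 11}; 1 is not a member.

Answer: no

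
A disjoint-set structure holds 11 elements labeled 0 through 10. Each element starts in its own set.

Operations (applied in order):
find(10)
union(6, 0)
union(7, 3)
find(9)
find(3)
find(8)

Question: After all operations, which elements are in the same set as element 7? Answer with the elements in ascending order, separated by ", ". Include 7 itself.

Step 1: find(10) -> no change; set of 10 is {10}
Step 2: union(6, 0) -> merged; set of 6 now {0, 6}
Step 3: union(7, 3) -> merged; set of 7 now {3, 7}
Step 4: find(9) -> no change; set of 9 is {9}
Step 5: find(3) -> no change; set of 3 is {3, 7}
Step 6: find(8) -> no change; set of 8 is {8}
Component of 7: {3, 7}

Answer: 3, 7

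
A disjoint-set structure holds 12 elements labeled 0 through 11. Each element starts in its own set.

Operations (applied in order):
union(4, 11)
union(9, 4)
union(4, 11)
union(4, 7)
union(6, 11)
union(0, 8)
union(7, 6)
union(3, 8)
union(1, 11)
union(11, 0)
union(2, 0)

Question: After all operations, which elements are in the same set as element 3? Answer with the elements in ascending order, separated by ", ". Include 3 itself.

Step 1: union(4, 11) -> merged; set of 4 now {4, 11}
Step 2: union(9, 4) -> merged; set of 9 now {4, 9, 11}
Step 3: union(4, 11) -> already same set; set of 4 now {4, 9, 11}
Step 4: union(4, 7) -> merged; set of 4 now {4, 7, 9, 11}
Step 5: union(6, 11) -> merged; set of 6 now {4, 6, 7, 9, 11}
Step 6: union(0, 8) -> merged; set of 0 now {0, 8}
Step 7: union(7, 6) -> already same set; set of 7 now {4, 6, 7, 9, 11}
Step 8: union(3, 8) -> merged; set of 3 now {0, 3, 8}
Step 9: union(1, 11) -> merged; set of 1 now {1, 4, 6, 7, 9, 11}
Step 10: union(11, 0) -> merged; set of 11 now {0, 1, 3, 4, 6, 7, 8, 9, 11}
Step 11: union(2, 0) -> merged; set of 2 now {0, 1, 2, 3, 4, 6, 7, 8, 9, 11}
Component of 3: {0, 1, 2, 3, 4, 6, 7, 8, 9, 11}

Answer: 0, 1, 2, 3, 4, 6, 7, 8, 9, 11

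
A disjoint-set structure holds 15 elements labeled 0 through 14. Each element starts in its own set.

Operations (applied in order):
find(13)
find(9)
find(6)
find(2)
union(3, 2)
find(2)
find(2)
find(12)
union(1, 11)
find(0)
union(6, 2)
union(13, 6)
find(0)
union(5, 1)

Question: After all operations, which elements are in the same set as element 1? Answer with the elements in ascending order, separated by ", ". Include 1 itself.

Step 1: find(13) -> no change; set of 13 is {13}
Step 2: find(9) -> no change; set of 9 is {9}
Step 3: find(6) -> no change; set of 6 is {6}
Step 4: find(2) -> no change; set of 2 is {2}
Step 5: union(3, 2) -> merged; set of 3 now {2, 3}
Step 6: find(2) -> no change; set of 2 is {2, 3}
Step 7: find(2) -> no change; set of 2 is {2, 3}
Step 8: find(12) -> no change; set of 12 is {12}
Step 9: union(1, 11) -> merged; set of 1 now {1, 11}
Step 10: find(0) -> no change; set of 0 is {0}
Step 11: union(6, 2) -> merged; set of 6 now {2, 3, 6}
Step 12: union(13, 6) -> merged; set of 13 now {2, 3, 6, 13}
Step 13: find(0) -> no change; set of 0 is {0}
Step 14: union(5, 1) -> merged; set of 5 now {1, 5, 11}
Component of 1: {1, 5, 11}

Answer: 1, 5, 11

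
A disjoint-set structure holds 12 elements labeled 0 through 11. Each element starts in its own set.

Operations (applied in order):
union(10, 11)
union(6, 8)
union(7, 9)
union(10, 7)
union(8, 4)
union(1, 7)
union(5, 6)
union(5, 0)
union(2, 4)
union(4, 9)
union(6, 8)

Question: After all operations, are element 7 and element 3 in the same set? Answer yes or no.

Answer: no

Derivation:
Step 1: union(10, 11) -> merged; set of 10 now {10, 11}
Step 2: union(6, 8) -> merged; set of 6 now {6, 8}
Step 3: union(7, 9) -> merged; set of 7 now {7, 9}
Step 4: union(10, 7) -> merged; set of 10 now {7, 9, 10, 11}
Step 5: union(8, 4) -> merged; set of 8 now {4, 6, 8}
Step 6: union(1, 7) -> merged; set of 1 now {1, 7, 9, 10, 11}
Step 7: union(5, 6) -> merged; set of 5 now {4, 5, 6, 8}
Step 8: union(5, 0) -> merged; set of 5 now {0, 4, 5, 6, 8}
Step 9: union(2, 4) -> merged; set of 2 now {0, 2, 4, 5, 6, 8}
Step 10: union(4, 9) -> merged; set of 4 now {0, 1, 2, 4, 5, 6, 7, 8, 9, 10, 11}
Step 11: union(6, 8) -> already same set; set of 6 now {0, 1, 2, 4, 5, 6, 7, 8, 9, 10, 11}
Set of 7: {0, 1, 2, 4, 5, 6, 7, 8, 9, 10, 11}; 3 is not a member.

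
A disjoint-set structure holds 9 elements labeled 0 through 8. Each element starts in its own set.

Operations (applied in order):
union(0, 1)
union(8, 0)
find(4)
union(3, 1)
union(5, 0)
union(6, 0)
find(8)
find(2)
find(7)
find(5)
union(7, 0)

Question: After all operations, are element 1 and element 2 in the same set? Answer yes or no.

Step 1: union(0, 1) -> merged; set of 0 now {0, 1}
Step 2: union(8, 0) -> merged; set of 8 now {0, 1, 8}
Step 3: find(4) -> no change; set of 4 is {4}
Step 4: union(3, 1) -> merged; set of 3 now {0, 1, 3, 8}
Step 5: union(5, 0) -> merged; set of 5 now {0, 1, 3, 5, 8}
Step 6: union(6, 0) -> merged; set of 6 now {0, 1, 3, 5, 6, 8}
Step 7: find(8) -> no change; set of 8 is {0, 1, 3, 5, 6, 8}
Step 8: find(2) -> no change; set of 2 is {2}
Step 9: find(7) -> no change; set of 7 is {7}
Step 10: find(5) -> no change; set of 5 is {0, 1, 3, 5, 6, 8}
Step 11: union(7, 0) -> merged; set of 7 now {0, 1, 3, 5, 6, 7, 8}
Set of 1: {0, 1, 3, 5, 6, 7, 8}; 2 is not a member.

Answer: no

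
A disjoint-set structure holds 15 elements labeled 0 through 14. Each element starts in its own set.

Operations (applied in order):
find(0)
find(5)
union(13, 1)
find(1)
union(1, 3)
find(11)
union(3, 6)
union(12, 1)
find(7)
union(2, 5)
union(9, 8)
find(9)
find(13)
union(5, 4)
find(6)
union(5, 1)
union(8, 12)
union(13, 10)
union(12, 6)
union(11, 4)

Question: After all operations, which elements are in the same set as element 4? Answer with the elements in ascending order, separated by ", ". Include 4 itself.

Step 1: find(0) -> no change; set of 0 is {0}
Step 2: find(5) -> no change; set of 5 is {5}
Step 3: union(13, 1) -> merged; set of 13 now {1, 13}
Step 4: find(1) -> no change; set of 1 is {1, 13}
Step 5: union(1, 3) -> merged; set of 1 now {1, 3, 13}
Step 6: find(11) -> no change; set of 11 is {11}
Step 7: union(3, 6) -> merged; set of 3 now {1, 3, 6, 13}
Step 8: union(12, 1) -> merged; set of 12 now {1, 3, 6, 12, 13}
Step 9: find(7) -> no change; set of 7 is {7}
Step 10: union(2, 5) -> merged; set of 2 now {2, 5}
Step 11: union(9, 8) -> merged; set of 9 now {8, 9}
Step 12: find(9) -> no change; set of 9 is {8, 9}
Step 13: find(13) -> no change; set of 13 is {1, 3, 6, 12, 13}
Step 14: union(5, 4) -> merged; set of 5 now {2, 4, 5}
Step 15: find(6) -> no change; set of 6 is {1, 3, 6, 12, 13}
Step 16: union(5, 1) -> merged; set of 5 now {1, 2, 3, 4, 5, 6, 12, 13}
Step 17: union(8, 12) -> merged; set of 8 now {1, 2, 3, 4, 5, 6, 8, 9, 12, 13}
Step 18: union(13, 10) -> merged; set of 13 now {1, 2, 3, 4, 5, 6, 8, 9, 10, 12, 13}
Step 19: union(12, 6) -> already same set; set of 12 now {1, 2, 3, 4, 5, 6, 8, 9, 10, 12, 13}
Step 20: union(11, 4) -> merged; set of 11 now {1, 2, 3, 4, 5, 6, 8, 9, 10, 11, 12, 13}
Component of 4: {1, 2, 3, 4, 5, 6, 8, 9, 10, 11, 12, 13}

Answer: 1, 2, 3, 4, 5, 6, 8, 9, 10, 11, 12, 13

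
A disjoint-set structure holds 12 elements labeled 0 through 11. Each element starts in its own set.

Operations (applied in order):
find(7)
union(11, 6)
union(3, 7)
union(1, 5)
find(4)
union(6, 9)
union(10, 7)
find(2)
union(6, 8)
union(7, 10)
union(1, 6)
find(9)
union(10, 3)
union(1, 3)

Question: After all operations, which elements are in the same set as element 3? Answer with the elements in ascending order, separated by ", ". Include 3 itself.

Step 1: find(7) -> no change; set of 7 is {7}
Step 2: union(11, 6) -> merged; set of 11 now {6, 11}
Step 3: union(3, 7) -> merged; set of 3 now {3, 7}
Step 4: union(1, 5) -> merged; set of 1 now {1, 5}
Step 5: find(4) -> no change; set of 4 is {4}
Step 6: union(6, 9) -> merged; set of 6 now {6, 9, 11}
Step 7: union(10, 7) -> merged; set of 10 now {3, 7, 10}
Step 8: find(2) -> no change; set of 2 is {2}
Step 9: union(6, 8) -> merged; set of 6 now {6, 8, 9, 11}
Step 10: union(7, 10) -> already same set; set of 7 now {3, 7, 10}
Step 11: union(1, 6) -> merged; set of 1 now {1, 5, 6, 8, 9, 11}
Step 12: find(9) -> no change; set of 9 is {1, 5, 6, 8, 9, 11}
Step 13: union(10, 3) -> already same set; set of 10 now {3, 7, 10}
Step 14: union(1, 3) -> merged; set of 1 now {1, 3, 5, 6, 7, 8, 9, 10, 11}
Component of 3: {1, 3, 5, 6, 7, 8, 9, 10, 11}

Answer: 1, 3, 5, 6, 7, 8, 9, 10, 11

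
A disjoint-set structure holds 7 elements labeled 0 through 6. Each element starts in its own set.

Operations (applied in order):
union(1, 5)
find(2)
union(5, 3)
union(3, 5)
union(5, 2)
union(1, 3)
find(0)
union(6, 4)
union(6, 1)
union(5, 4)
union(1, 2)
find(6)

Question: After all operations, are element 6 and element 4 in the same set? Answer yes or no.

Step 1: union(1, 5) -> merged; set of 1 now {1, 5}
Step 2: find(2) -> no change; set of 2 is {2}
Step 3: union(5, 3) -> merged; set of 5 now {1, 3, 5}
Step 4: union(3, 5) -> already same set; set of 3 now {1, 3, 5}
Step 5: union(5, 2) -> merged; set of 5 now {1, 2, 3, 5}
Step 6: union(1, 3) -> already same set; set of 1 now {1, 2, 3, 5}
Step 7: find(0) -> no change; set of 0 is {0}
Step 8: union(6, 4) -> merged; set of 6 now {4, 6}
Step 9: union(6, 1) -> merged; set of 6 now {1, 2, 3, 4, 5, 6}
Step 10: union(5, 4) -> already same set; set of 5 now {1, 2, 3, 4, 5, 6}
Step 11: union(1, 2) -> already same set; set of 1 now {1, 2, 3, 4, 5, 6}
Step 12: find(6) -> no change; set of 6 is {1, 2, 3, 4, 5, 6}
Set of 6: {1, 2, 3, 4, 5, 6}; 4 is a member.

Answer: yes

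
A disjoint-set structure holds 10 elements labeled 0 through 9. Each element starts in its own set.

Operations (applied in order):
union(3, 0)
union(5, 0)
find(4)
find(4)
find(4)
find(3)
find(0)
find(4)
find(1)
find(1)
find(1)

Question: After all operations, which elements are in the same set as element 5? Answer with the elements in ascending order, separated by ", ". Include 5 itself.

Step 1: union(3, 0) -> merged; set of 3 now {0, 3}
Step 2: union(5, 0) -> merged; set of 5 now {0, 3, 5}
Step 3: find(4) -> no change; set of 4 is {4}
Step 4: find(4) -> no change; set of 4 is {4}
Step 5: find(4) -> no change; set of 4 is {4}
Step 6: find(3) -> no change; set of 3 is {0, 3, 5}
Step 7: find(0) -> no change; set of 0 is {0, 3, 5}
Step 8: find(4) -> no change; set of 4 is {4}
Step 9: find(1) -> no change; set of 1 is {1}
Step 10: find(1) -> no change; set of 1 is {1}
Step 11: find(1) -> no change; set of 1 is {1}
Component of 5: {0, 3, 5}

Answer: 0, 3, 5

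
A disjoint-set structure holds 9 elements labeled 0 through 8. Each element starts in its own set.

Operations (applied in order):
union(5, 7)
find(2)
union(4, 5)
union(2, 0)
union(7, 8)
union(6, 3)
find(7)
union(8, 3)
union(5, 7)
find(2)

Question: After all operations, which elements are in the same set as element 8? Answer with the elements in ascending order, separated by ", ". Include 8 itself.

Step 1: union(5, 7) -> merged; set of 5 now {5, 7}
Step 2: find(2) -> no change; set of 2 is {2}
Step 3: union(4, 5) -> merged; set of 4 now {4, 5, 7}
Step 4: union(2, 0) -> merged; set of 2 now {0, 2}
Step 5: union(7, 8) -> merged; set of 7 now {4, 5, 7, 8}
Step 6: union(6, 3) -> merged; set of 6 now {3, 6}
Step 7: find(7) -> no change; set of 7 is {4, 5, 7, 8}
Step 8: union(8, 3) -> merged; set of 8 now {3, 4, 5, 6, 7, 8}
Step 9: union(5, 7) -> already same set; set of 5 now {3, 4, 5, 6, 7, 8}
Step 10: find(2) -> no change; set of 2 is {0, 2}
Component of 8: {3, 4, 5, 6, 7, 8}

Answer: 3, 4, 5, 6, 7, 8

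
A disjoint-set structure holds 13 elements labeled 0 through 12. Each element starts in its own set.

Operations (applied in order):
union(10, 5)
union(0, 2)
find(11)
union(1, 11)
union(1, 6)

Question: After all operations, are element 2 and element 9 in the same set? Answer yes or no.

Step 1: union(10, 5) -> merged; set of 10 now {5, 10}
Step 2: union(0, 2) -> merged; set of 0 now {0, 2}
Step 3: find(11) -> no change; set of 11 is {11}
Step 4: union(1, 11) -> merged; set of 1 now {1, 11}
Step 5: union(1, 6) -> merged; set of 1 now {1, 6, 11}
Set of 2: {0, 2}; 9 is not a member.

Answer: no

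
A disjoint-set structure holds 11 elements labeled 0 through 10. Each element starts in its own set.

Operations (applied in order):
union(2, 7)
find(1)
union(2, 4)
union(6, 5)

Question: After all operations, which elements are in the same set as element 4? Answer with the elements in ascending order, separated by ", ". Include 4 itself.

Step 1: union(2, 7) -> merged; set of 2 now {2, 7}
Step 2: find(1) -> no change; set of 1 is {1}
Step 3: union(2, 4) -> merged; set of 2 now {2, 4, 7}
Step 4: union(6, 5) -> merged; set of 6 now {5, 6}
Component of 4: {2, 4, 7}

Answer: 2, 4, 7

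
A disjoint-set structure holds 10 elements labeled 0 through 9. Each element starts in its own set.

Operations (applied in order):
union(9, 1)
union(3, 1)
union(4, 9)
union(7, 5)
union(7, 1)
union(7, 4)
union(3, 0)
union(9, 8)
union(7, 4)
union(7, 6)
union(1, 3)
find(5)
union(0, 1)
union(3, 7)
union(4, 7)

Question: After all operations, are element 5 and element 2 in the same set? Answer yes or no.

Step 1: union(9, 1) -> merged; set of 9 now {1, 9}
Step 2: union(3, 1) -> merged; set of 3 now {1, 3, 9}
Step 3: union(4, 9) -> merged; set of 4 now {1, 3, 4, 9}
Step 4: union(7, 5) -> merged; set of 7 now {5, 7}
Step 5: union(7, 1) -> merged; set of 7 now {1, 3, 4, 5, 7, 9}
Step 6: union(7, 4) -> already same set; set of 7 now {1, 3, 4, 5, 7, 9}
Step 7: union(3, 0) -> merged; set of 3 now {0, 1, 3, 4, 5, 7, 9}
Step 8: union(9, 8) -> merged; set of 9 now {0, 1, 3, 4, 5, 7, 8, 9}
Step 9: union(7, 4) -> already same set; set of 7 now {0, 1, 3, 4, 5, 7, 8, 9}
Step 10: union(7, 6) -> merged; set of 7 now {0, 1, 3, 4, 5, 6, 7, 8, 9}
Step 11: union(1, 3) -> already same set; set of 1 now {0, 1, 3, 4, 5, 6, 7, 8, 9}
Step 12: find(5) -> no change; set of 5 is {0, 1, 3, 4, 5, 6, 7, 8, 9}
Step 13: union(0, 1) -> already same set; set of 0 now {0, 1, 3, 4, 5, 6, 7, 8, 9}
Step 14: union(3, 7) -> already same set; set of 3 now {0, 1, 3, 4, 5, 6, 7, 8, 9}
Step 15: union(4, 7) -> already same set; set of 4 now {0, 1, 3, 4, 5, 6, 7, 8, 9}
Set of 5: {0, 1, 3, 4, 5, 6, 7, 8, 9}; 2 is not a member.

Answer: no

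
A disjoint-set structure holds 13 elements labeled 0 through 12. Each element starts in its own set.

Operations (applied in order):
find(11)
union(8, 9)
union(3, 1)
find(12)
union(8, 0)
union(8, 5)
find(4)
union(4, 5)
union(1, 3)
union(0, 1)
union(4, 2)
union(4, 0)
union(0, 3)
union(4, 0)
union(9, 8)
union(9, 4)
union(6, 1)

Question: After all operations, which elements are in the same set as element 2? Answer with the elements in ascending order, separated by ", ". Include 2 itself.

Answer: 0, 1, 2, 3, 4, 5, 6, 8, 9

Derivation:
Step 1: find(11) -> no change; set of 11 is {11}
Step 2: union(8, 9) -> merged; set of 8 now {8, 9}
Step 3: union(3, 1) -> merged; set of 3 now {1, 3}
Step 4: find(12) -> no change; set of 12 is {12}
Step 5: union(8, 0) -> merged; set of 8 now {0, 8, 9}
Step 6: union(8, 5) -> merged; set of 8 now {0, 5, 8, 9}
Step 7: find(4) -> no change; set of 4 is {4}
Step 8: union(4, 5) -> merged; set of 4 now {0, 4, 5, 8, 9}
Step 9: union(1, 3) -> already same set; set of 1 now {1, 3}
Step 10: union(0, 1) -> merged; set of 0 now {0, 1, 3, 4, 5, 8, 9}
Step 11: union(4, 2) -> merged; set of 4 now {0, 1, 2, 3, 4, 5, 8, 9}
Step 12: union(4, 0) -> already same set; set of 4 now {0, 1, 2, 3, 4, 5, 8, 9}
Step 13: union(0, 3) -> already same set; set of 0 now {0, 1, 2, 3, 4, 5, 8, 9}
Step 14: union(4, 0) -> already same set; set of 4 now {0, 1, 2, 3, 4, 5, 8, 9}
Step 15: union(9, 8) -> already same set; set of 9 now {0, 1, 2, 3, 4, 5, 8, 9}
Step 16: union(9, 4) -> already same set; set of 9 now {0, 1, 2, 3, 4, 5, 8, 9}
Step 17: union(6, 1) -> merged; set of 6 now {0, 1, 2, 3, 4, 5, 6, 8, 9}
Component of 2: {0, 1, 2, 3, 4, 5, 6, 8, 9}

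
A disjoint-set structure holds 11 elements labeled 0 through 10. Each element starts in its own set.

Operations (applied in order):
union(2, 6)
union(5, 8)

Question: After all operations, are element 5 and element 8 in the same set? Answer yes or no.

Step 1: union(2, 6) -> merged; set of 2 now {2, 6}
Step 2: union(5, 8) -> merged; set of 5 now {5, 8}
Set of 5: {5, 8}; 8 is a member.

Answer: yes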